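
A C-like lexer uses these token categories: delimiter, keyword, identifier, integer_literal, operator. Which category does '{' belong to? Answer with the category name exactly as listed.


Token: '{'
Checking categories:
  identifier: no
  integer_literal: no
  operator: no
  keyword: no
  delimiter: YES
Category: delimiter

delimiter


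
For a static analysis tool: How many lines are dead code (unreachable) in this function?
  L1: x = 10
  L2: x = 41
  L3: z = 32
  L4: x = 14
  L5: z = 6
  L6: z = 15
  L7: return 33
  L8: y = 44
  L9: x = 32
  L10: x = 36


Analyzing control flow:
  L1: reachable (before return)
  L2: reachable (before return)
  L3: reachable (before return)
  L4: reachable (before return)
  L5: reachable (before return)
  L6: reachable (before return)
  L7: reachable (return statement)
  L8: DEAD (after return at L7)
  L9: DEAD (after return at L7)
  L10: DEAD (after return at L7)
Return at L7, total lines = 10
Dead lines: L8 through L10
Count: 3

3


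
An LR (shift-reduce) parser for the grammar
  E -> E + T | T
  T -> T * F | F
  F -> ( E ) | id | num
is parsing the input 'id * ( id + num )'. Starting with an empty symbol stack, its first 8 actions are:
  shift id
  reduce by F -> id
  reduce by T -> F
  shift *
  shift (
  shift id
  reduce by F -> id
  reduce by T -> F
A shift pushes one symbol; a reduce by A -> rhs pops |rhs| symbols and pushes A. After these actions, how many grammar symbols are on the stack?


Tracking the symbol stack through each action:
  Action 1: shift 'id' : push -> stack = [id] (size 1)
  Action 2: reduce by F -> id : pop 1, push F -> stack = [F] (size 1)
  Action 3: reduce by T -> F : pop 1, push T -> stack = [T] (size 1)
  Action 4: shift '*' : push -> stack = [T, *] (size 2)
  Action 5: shift '(' : push -> stack = [T, *, (] (size 3)
  Action 6: shift 'id' : push -> stack = [T, *, (, id] (size 4)
  Action 7: reduce by F -> id : pop 1, push F -> stack = [T, *, (, F] (size 4)
  Action 8: reduce by T -> F : pop 1, push T -> stack = [T, *, (, T] (size 4)
Final stack size: 4

4


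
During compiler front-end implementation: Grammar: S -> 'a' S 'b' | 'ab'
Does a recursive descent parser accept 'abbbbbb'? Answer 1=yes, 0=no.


Grammar accepts strings of the form a^n b^n (n >= 1)
Word: 'abbbbbb'
Counting: 1 a's and 6 b's
Check: 1 == 6? No
Mismatch: a-count != b-count
Rejected

0


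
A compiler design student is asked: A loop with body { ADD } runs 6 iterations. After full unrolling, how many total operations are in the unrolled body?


Loop body operations: ADD (1 op per iteration)
Unrolling 6 iterations:
  Iteration 1: ADD (1 ops)
  Iteration 2: ADD (1 ops)
  Iteration 3: ADD (1 ops)
  Iteration 4: ADD (1 ops)
  Iteration 5: ADD (1 ops)
  Iteration 6: ADD (1 ops)
Total: 6 iterations * 1 ops/iter = 6 operations

6


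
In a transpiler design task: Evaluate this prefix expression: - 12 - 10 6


Parsing prefix expression: - 12 - 10 6
Step 1: Innermost operation '- 10 6'
  10 - 6 = 4
Step 2: Outer operation '- 12 [4]'
  12 - 4 = 8

8


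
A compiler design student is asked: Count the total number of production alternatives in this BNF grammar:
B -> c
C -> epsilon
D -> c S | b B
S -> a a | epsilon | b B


Counting alternatives per rule:
  B: 1 alternative(s)
  C: 1 alternative(s)
  D: 2 alternative(s)
  S: 3 alternative(s)
Sum: 1 + 1 + 2 + 3 = 7

7


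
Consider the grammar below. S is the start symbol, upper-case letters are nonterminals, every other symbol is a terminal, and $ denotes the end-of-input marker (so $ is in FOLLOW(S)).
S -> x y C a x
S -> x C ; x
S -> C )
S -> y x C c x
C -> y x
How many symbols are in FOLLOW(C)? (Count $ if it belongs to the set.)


S is the start symbol and does not occur in any rule body, so FOLLOW(S) = {$}.
Examining every occurrence of C in a rule body:
  S -> x y C a x : C is followed by terminal 'a' -> add 'a'
  S -> x C ; x : C is followed by terminal ';' -> add ';'
  S -> C ) : C is followed by terminal ')' -> add ')'
  S -> y x C c x : C is followed by terminal 'c' -> add 'c'
  C -> y x : C does not occur in the body -> contributes nothing
FOLLOW(C) = {), ;, a, c}
Count: 4

4


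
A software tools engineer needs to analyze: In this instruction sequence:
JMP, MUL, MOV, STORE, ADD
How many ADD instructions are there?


Scanning instruction sequence for ADD:
  Position 1: JMP
  Position 2: MUL
  Position 3: MOV
  Position 4: STORE
  Position 5: ADD <- MATCH
Matches at positions: [5]
Total ADD count: 1

1


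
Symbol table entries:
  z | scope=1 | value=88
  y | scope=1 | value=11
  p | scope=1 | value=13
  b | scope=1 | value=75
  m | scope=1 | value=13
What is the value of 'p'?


Searching symbol table for 'p':
  z | scope=1 | value=88
  y | scope=1 | value=11
  p | scope=1 | value=13 <- MATCH
  b | scope=1 | value=75
  m | scope=1 | value=13
Found 'p' at scope 1 with value 13

13


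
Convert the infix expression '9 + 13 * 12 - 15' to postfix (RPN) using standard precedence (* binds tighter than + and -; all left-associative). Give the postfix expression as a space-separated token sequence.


Applying the shunting-yard algorithm:
  Operand 9 -> output
  Push '+' onto operator stack -> op-stack: [+]
  Operand 13 -> output
  Push '*' onto operator stack -> op-stack: [+, *]
  Operand 12 -> output
  See '-' (prec 1); top '*' (prec 2) >= it -> pop '*' to output
  See '-' (prec 1); top '+' (prec 1) >= it -> pop '+' to output
  Push '-' onto operator stack -> op-stack: [-]
  Operand 15 -> output
  End of input: pop '-' to output
Postfix result: 9 13 12 * + 15 -

9 13 12 * + 15 -


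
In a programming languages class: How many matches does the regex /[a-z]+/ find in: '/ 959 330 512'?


Pattern: /[a-z]+/ (identifiers)
Input: '/ 959 330 512'
Scanning for matches:
Total matches: 0

0


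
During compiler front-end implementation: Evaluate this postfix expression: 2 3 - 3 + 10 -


Processing tokens left to right:
Push 2, Push 3
Pop 2 and 3, compute 2 - 3 = -1, push -1
Push 3
Pop -1 and 3, compute -1 + 3 = 2, push 2
Push 10
Pop 2 and 10, compute 2 - 10 = -8, push -8
Stack result: -8

-8


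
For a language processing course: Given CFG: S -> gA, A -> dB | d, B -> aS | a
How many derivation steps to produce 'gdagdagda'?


Grammar: S -> gA, A -> dB | d, B -> aS | a
Deriving 'gdagdagda':
Step 1: S -> gA => gA
Step 2: A -> dB => gdB
Step 3: B -> aS => gdaS
Step 4: S -> gA => gdagA
Step 5: A -> dB => gdagdB
Step 6: B -> aS => gdagdaS
Step 7: S -> gA => gdagdagA
Step 8: A -> dB => gdagdagdB
Step 9: B -> a => gdagdagda
Total derivation steps: 9

9


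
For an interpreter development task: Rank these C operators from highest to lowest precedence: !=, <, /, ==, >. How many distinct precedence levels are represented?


Looking up precedence for each operator:
  != -> precedence 3
  < -> precedence 4
  / -> precedence 6
  == -> precedence 3
  > -> precedence 4
Sorted highest to lowest: /, <, >, !=, ==
Distinct precedence values: [6, 4, 3]
Number of distinct levels: 3

3


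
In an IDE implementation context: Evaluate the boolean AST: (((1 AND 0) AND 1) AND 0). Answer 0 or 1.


Step 1: Evaluate inner node
  1 AND 0 = 0
Step 2: Evaluate next node
  0 AND 1 = 0
Step 3: Evaluate root node
  0 AND 0 = 0

0


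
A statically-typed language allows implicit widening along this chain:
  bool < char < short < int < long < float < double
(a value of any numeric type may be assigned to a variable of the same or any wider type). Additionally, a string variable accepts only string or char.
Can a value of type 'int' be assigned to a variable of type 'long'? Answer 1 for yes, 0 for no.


Target variable type: long
Source value type: int
Numeric ranks: int=3, long=4
Widening allowed iff rank(source) <= rank(target): 3 <= 4? Yes
Result: 1

1


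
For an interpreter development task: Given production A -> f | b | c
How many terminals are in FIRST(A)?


Production: A -> f | b | c
Examining each alternative for leading terminals:
  A -> f : first terminal = 'f'
  A -> b : first terminal = 'b'
  A -> c : first terminal = 'c'
FIRST(A) = {b, c, f}
Count: 3

3


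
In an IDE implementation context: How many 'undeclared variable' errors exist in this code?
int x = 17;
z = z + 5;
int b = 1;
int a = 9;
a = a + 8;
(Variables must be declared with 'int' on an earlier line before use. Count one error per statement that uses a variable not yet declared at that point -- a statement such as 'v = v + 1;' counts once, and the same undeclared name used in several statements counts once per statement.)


Scanning code line by line:
  Line 1: declare 'x' -> declared = ['x']
  Line 2: use 'z' -> ERROR (undeclared)
  Line 3: declare 'b' -> declared = ['b', 'x']
  Line 4: declare 'a' -> declared = ['a', 'b', 'x']
  Line 5: use 'a' -> OK (declared)
Total undeclared variable errors: 1

1


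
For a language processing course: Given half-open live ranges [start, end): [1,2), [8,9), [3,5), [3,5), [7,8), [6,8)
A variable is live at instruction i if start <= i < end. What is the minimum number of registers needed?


Live ranges:
  Var0: [1, 2)
  Var1: [8, 9)
  Var2: [3, 5)
  Var3: [3, 5)
  Var4: [7, 8)
  Var5: [6, 8)
Sweep-line events (position, delta, active):
  pos=1 start -> active=1
  pos=2 end -> active=0
  pos=3 start -> active=1
  pos=3 start -> active=2
  pos=5 end -> active=1
  pos=5 end -> active=0
  pos=6 start -> active=1
  pos=7 start -> active=2
  pos=8 end -> active=1
  pos=8 end -> active=0
  pos=8 start -> active=1
  pos=9 end -> active=0
Maximum simultaneous active: 2
Minimum registers needed: 2

2


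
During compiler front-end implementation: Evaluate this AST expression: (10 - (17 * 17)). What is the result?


Expression: (10 - (17 * 17))
Evaluating step by step:
  17 * 17 = 289
  10 - 289 = -279
Result: -279

-279


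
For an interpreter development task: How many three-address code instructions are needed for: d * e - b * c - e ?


Expression: d * e - b * c - e
Generating three-address code (respecting * over +/- precedence):
  Instruction 1: t1 = d * e
  Instruction 2: t2 = b * c
  Instruction 3: t3 = t1 - t2
  Instruction 4: t4 = t3 - e
Total instructions: 4

4


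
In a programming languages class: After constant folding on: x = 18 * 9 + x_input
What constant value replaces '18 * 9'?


Identifying constant sub-expression:
  Original: x = 18 * 9 + x_input
  18 and 9 are both compile-time constants
  Evaluating: 18 * 9 = 162
  After folding: x = 162 + x_input

162


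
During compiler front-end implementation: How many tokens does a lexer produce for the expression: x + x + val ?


Scanning 'x + x + val'
Token 1: 'x' -> identifier
Token 2: '+' -> operator
Token 3: 'x' -> identifier
Token 4: '+' -> operator
Token 5: 'val' -> identifier
Total tokens: 5

5


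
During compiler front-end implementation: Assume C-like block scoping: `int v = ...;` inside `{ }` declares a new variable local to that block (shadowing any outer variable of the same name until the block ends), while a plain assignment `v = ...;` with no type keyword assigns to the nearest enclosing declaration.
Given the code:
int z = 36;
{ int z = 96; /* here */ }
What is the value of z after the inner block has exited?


Analyzing scoping rules:
Outer scope: declares z = 36
Inner block: 'int z = 96;' declares a NEW z that shadows the outer one
When the block exits the inner z goes out of scope; the outer z was never modified -> 36
Result: 36

36


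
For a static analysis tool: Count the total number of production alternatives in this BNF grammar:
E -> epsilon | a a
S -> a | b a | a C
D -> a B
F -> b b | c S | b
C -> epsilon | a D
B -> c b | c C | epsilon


Counting alternatives per rule:
  E: 2 alternative(s)
  S: 3 alternative(s)
  D: 1 alternative(s)
  F: 3 alternative(s)
  C: 2 alternative(s)
  B: 3 alternative(s)
Sum: 2 + 3 + 1 + 3 + 2 + 3 = 14

14


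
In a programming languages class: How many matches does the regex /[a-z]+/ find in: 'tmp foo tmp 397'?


Pattern: /[a-z]+/ (identifiers)
Input: 'tmp foo tmp 397'
Scanning for matches:
  Match 1: 'tmp'
  Match 2: 'foo'
  Match 3: 'tmp'
Total matches: 3

3


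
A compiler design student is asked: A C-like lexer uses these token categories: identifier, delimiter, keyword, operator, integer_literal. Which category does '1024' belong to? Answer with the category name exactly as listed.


Token: '1024'
Checking categories:
  identifier: no
  integer_literal: YES
  operator: no
  keyword: no
  delimiter: no
Category: integer_literal

integer_literal


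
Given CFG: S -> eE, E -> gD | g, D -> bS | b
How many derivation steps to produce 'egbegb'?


Grammar: S -> eE, E -> gD | g, D -> bS | b
Deriving 'egbegb':
Step 1: S -> eE => eE
Step 2: E -> gD => egD
Step 3: D -> bS => egbS
Step 4: S -> eE => egbeE
Step 5: E -> gD => egbegD
Step 6: D -> b => egbegb
Total derivation steps: 6

6


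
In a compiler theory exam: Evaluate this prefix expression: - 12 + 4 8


Parsing prefix expression: - 12 + 4 8
Step 1: Innermost operation '+ 4 8'
  4 + 8 = 12
Step 2: Outer operation '- 12 [12]'
  12 - 12 = 0

0


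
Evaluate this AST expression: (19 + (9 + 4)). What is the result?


Expression: (19 + (9 + 4))
Evaluating step by step:
  9 + 4 = 13
  19 + 13 = 32
Result: 32

32


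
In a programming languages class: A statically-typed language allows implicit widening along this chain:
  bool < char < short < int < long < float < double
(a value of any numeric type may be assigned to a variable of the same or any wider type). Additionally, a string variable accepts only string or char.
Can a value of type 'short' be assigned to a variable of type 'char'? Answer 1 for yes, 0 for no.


Target variable type: char
Source value type: short
Numeric ranks: short=2, char=1
Widening allowed iff rank(source) <= rank(target): 2 <= 1? No
Result: 0

0


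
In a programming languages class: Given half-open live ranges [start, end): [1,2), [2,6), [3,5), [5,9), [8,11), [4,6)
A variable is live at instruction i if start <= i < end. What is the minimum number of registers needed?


Live ranges:
  Var0: [1, 2)
  Var1: [2, 6)
  Var2: [3, 5)
  Var3: [5, 9)
  Var4: [8, 11)
  Var5: [4, 6)
Sweep-line events (position, delta, active):
  pos=1 start -> active=1
  pos=2 end -> active=0
  pos=2 start -> active=1
  pos=3 start -> active=2
  pos=4 start -> active=3
  pos=5 end -> active=2
  pos=5 start -> active=3
  pos=6 end -> active=2
  pos=6 end -> active=1
  pos=8 start -> active=2
  pos=9 end -> active=1
  pos=11 end -> active=0
Maximum simultaneous active: 3
Minimum registers needed: 3

3


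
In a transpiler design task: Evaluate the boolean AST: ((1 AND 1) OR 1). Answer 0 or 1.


Step 1: Evaluate inner node
  1 AND 1 = 1
Step 2: Evaluate root node
  1 OR 1 = 1

1


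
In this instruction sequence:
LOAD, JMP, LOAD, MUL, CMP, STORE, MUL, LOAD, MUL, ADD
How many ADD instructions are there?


Scanning instruction sequence for ADD:
  Position 1: LOAD
  Position 2: JMP
  Position 3: LOAD
  Position 4: MUL
  Position 5: CMP
  Position 6: STORE
  Position 7: MUL
  Position 8: LOAD
  Position 9: MUL
  Position 10: ADD <- MATCH
Matches at positions: [10]
Total ADD count: 1

1


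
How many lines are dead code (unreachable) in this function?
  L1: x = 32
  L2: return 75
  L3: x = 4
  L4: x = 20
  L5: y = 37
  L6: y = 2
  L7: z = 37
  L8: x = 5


Analyzing control flow:
  L1: reachable (before return)
  L2: reachable (return statement)
  L3: DEAD (after return at L2)
  L4: DEAD (after return at L2)
  L5: DEAD (after return at L2)
  L6: DEAD (after return at L2)
  L7: DEAD (after return at L2)
  L8: DEAD (after return at L2)
Return at L2, total lines = 8
Dead lines: L3 through L8
Count: 6

6


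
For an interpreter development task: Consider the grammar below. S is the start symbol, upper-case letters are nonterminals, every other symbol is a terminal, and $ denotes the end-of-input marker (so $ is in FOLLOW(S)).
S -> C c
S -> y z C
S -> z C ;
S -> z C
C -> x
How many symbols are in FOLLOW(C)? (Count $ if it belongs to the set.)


S is the start symbol and does not occur in any rule body, so FOLLOW(S) = {$}.
Examining every occurrence of C in a rule body:
  S -> C c : C is followed by terminal 'c' -> add 'c'
  S -> y z C : C is at the right end -> add FOLLOW(S) = {$}
  S -> z C ; : C is followed by terminal ';' -> add ';'
  S -> z C : C is at the right end -> add FOLLOW(S) = {$} (already in the set)
  C -> x : C does not occur in the body -> contributes nothing
FOLLOW(C) = {;, c, $}
Count: 3

3


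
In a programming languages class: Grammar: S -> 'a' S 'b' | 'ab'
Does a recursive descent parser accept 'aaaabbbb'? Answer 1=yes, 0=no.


Grammar accepts strings of the form a^n b^n (n >= 1)
Word: 'aaaabbbb'
Counting: 4 a's and 4 b's
Check: 4 == 4? Yes
Derivation (S -> aSb applied 3 time(s), then S -> ab): S => aSb => aaSbb => aaaSbbb => aaaabbbb
Accepted

1


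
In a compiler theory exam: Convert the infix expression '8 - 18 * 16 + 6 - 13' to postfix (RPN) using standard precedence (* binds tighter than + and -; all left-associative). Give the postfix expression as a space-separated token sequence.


Applying the shunting-yard algorithm:
  Operand 8 -> output
  Push '-' onto operator stack -> op-stack: [-]
  Operand 18 -> output
  Push '*' onto operator stack -> op-stack: [-, *]
  Operand 16 -> output
  See '+' (prec 1); top '*' (prec 2) >= it -> pop '*' to output
  See '+' (prec 1); top '-' (prec 1) >= it -> pop '-' to output
  Push '+' onto operator stack -> op-stack: [+]
  Operand 6 -> output
  See '-' (prec 1); top '+' (prec 1) >= it -> pop '+' to output
  Push '-' onto operator stack -> op-stack: [-]
  Operand 13 -> output
  End of input: pop '-' to output
Postfix result: 8 18 16 * - 6 + 13 -

8 18 16 * - 6 + 13 -


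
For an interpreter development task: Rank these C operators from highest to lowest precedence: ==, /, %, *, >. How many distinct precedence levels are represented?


Looking up precedence for each operator:
  == -> precedence 3
  / -> precedence 6
  % -> precedence 6
  * -> precedence 6
  > -> precedence 4
Sorted highest to lowest: /, %, *, >, ==
Distinct precedence values: [6, 4, 3]
Number of distinct levels: 3

3


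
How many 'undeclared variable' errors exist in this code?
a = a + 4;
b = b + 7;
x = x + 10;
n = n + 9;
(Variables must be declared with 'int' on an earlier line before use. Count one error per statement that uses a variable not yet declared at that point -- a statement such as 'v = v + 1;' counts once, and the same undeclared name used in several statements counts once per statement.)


Scanning code line by line:
  Line 1: use 'a' -> ERROR (undeclared)
  Line 2: use 'b' -> ERROR (undeclared)
  Line 3: use 'x' -> ERROR (undeclared)
  Line 4: use 'n' -> ERROR (undeclared)
Total undeclared variable errors: 4

4


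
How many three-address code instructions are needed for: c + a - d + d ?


Expression: c + a - d + d
Generating three-address code (respecting * over +/- precedence):
  Instruction 1: t1 = c + a
  Instruction 2: t2 = t1 - d
  Instruction 3: t3 = t2 + d
Total instructions: 3

3


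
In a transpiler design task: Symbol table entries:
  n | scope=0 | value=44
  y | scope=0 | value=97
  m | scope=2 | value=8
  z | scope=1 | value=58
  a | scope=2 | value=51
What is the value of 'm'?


Searching symbol table for 'm':
  n | scope=0 | value=44
  y | scope=0 | value=97
  m | scope=2 | value=8 <- MATCH
  z | scope=1 | value=58
  a | scope=2 | value=51
Found 'm' at scope 2 with value 8

8


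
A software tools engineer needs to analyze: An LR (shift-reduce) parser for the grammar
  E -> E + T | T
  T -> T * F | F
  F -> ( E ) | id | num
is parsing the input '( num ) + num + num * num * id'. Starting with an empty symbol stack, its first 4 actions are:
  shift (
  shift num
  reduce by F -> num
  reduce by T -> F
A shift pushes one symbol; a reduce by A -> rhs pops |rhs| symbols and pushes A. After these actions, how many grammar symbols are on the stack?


Tracking the symbol stack through each action:
  Action 1: shift '(' : push -> stack = [(] (size 1)
  Action 2: shift 'num' : push -> stack = [(, num] (size 2)
  Action 3: reduce by F -> num : pop 1, push F -> stack = [(, F] (size 2)
  Action 4: reduce by T -> F : pop 1, push T -> stack = [(, T] (size 2)
Final stack size: 2

2


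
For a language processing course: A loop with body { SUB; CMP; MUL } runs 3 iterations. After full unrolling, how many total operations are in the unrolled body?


Loop body operations: SUB, CMP, MUL (3 ops per iteration)
Unrolling 3 iterations:
  Iteration 1: SUB, CMP, MUL (3 ops)
  Iteration 2: SUB, CMP, MUL (3 ops)
  Iteration 3: SUB, CMP, MUL (3 ops)
Total: 3 iterations * 3 ops/iter = 9 operations

9


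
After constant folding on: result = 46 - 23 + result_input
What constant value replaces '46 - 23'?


Identifying constant sub-expression:
  Original: result = 46 - 23 + result_input
  46 and 23 are both compile-time constants
  Evaluating: 46 - 23 = 23
  After folding: result = 23 + result_input

23


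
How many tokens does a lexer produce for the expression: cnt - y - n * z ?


Scanning 'cnt - y - n * z'
Token 1: 'cnt' -> identifier
Token 2: '-' -> operator
Token 3: 'y' -> identifier
Token 4: '-' -> operator
Token 5: 'n' -> identifier
Token 6: '*' -> operator
Token 7: 'z' -> identifier
Total tokens: 7

7


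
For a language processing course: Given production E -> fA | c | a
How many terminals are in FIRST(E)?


Production: E -> fA | c | a
Examining each alternative for leading terminals:
  E -> fA : first terminal = 'f'
  E -> c : first terminal = 'c'
  E -> a : first terminal = 'a'
FIRST(E) = {a, c, f}
Count: 3

3


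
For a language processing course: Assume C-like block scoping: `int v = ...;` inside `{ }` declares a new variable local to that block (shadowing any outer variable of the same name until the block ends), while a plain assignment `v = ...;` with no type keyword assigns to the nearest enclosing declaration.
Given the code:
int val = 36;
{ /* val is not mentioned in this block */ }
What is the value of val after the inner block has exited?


Analyzing scoping rules:
Outer scope: declares val = 36
Inner block: val is neither redeclared nor assigned -> unchanged
After the block -> 36
Result: 36

36


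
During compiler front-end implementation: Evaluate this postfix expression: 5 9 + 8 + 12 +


Processing tokens left to right:
Push 5, Push 9
Pop 5 and 9, compute 5 + 9 = 14, push 14
Push 8
Pop 14 and 8, compute 14 + 8 = 22, push 22
Push 12
Pop 22 and 12, compute 22 + 12 = 34, push 34
Stack result: 34

34


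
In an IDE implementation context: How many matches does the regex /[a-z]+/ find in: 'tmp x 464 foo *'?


Pattern: /[a-z]+/ (identifiers)
Input: 'tmp x 464 foo *'
Scanning for matches:
  Match 1: 'tmp'
  Match 2: 'x'
  Match 3: 'foo'
Total matches: 3

3


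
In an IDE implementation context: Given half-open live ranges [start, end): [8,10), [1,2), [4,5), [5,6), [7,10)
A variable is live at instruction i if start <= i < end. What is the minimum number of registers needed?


Live ranges:
  Var0: [8, 10)
  Var1: [1, 2)
  Var2: [4, 5)
  Var3: [5, 6)
  Var4: [7, 10)
Sweep-line events (position, delta, active):
  pos=1 start -> active=1
  pos=2 end -> active=0
  pos=4 start -> active=1
  pos=5 end -> active=0
  pos=5 start -> active=1
  pos=6 end -> active=0
  pos=7 start -> active=1
  pos=8 start -> active=2
  pos=10 end -> active=1
  pos=10 end -> active=0
Maximum simultaneous active: 2
Minimum registers needed: 2

2


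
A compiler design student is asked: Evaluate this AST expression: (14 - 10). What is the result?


Expression: (14 - 10)
Evaluating step by step:
  14 - 10 = 4
Result: 4

4


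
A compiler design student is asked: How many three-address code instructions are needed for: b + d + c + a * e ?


Expression: b + d + c + a * e
Generating three-address code (respecting * over +/- precedence):
  Instruction 1: t1 = a * e
  Instruction 2: t2 = b + d
  Instruction 3: t3 = t2 + c
  Instruction 4: t4 = t3 + t1
Total instructions: 4

4


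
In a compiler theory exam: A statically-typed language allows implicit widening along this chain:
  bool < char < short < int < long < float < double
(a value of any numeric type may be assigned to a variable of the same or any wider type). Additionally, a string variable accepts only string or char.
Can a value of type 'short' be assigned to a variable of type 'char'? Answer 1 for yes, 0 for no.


Target variable type: char
Source value type: short
Numeric ranks: short=2, char=1
Widening allowed iff rank(source) <= rank(target): 2 <= 1? No
Result: 0

0


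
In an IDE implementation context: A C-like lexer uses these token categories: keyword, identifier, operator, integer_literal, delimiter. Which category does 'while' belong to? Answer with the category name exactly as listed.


Token: 'while'
Checking categories:
  identifier: no
  integer_literal: no
  operator: no
  keyword: YES
  delimiter: no
Category: keyword

keyword


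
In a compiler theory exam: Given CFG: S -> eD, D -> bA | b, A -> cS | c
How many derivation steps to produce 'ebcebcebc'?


Grammar: S -> eD, D -> bA | b, A -> cS | c
Deriving 'ebcebcebc':
Step 1: S -> eD => eD
Step 2: D -> bA => ebA
Step 3: A -> cS => ebcS
Step 4: S -> eD => ebceD
Step 5: D -> bA => ebcebA
Step 6: A -> cS => ebcebcS
Step 7: S -> eD => ebcebceD
Step 8: D -> bA => ebcebcebA
Step 9: A -> c => ebcebcebc
Total derivation steps: 9

9


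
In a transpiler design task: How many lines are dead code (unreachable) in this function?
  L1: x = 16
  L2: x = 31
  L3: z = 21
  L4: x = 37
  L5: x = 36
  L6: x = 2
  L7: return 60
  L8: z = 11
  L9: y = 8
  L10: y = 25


Analyzing control flow:
  L1: reachable (before return)
  L2: reachable (before return)
  L3: reachable (before return)
  L4: reachable (before return)
  L5: reachable (before return)
  L6: reachable (before return)
  L7: reachable (return statement)
  L8: DEAD (after return at L7)
  L9: DEAD (after return at L7)
  L10: DEAD (after return at L7)
Return at L7, total lines = 10
Dead lines: L8 through L10
Count: 3

3


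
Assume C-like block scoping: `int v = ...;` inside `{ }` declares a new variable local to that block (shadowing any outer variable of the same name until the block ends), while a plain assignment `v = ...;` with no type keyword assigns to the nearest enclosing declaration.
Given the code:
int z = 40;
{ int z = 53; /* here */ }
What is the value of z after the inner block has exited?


Analyzing scoping rules:
Outer scope: declares z = 40
Inner block: 'int z = 53;' declares a NEW z that shadows the outer one
When the block exits the inner z goes out of scope; the outer z was never modified -> 40
Result: 40

40


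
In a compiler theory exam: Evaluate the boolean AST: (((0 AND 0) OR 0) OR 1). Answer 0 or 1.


Step 1: Evaluate inner node
  0 AND 0 = 0
Step 2: Evaluate next node
  0 OR 0 = 0
Step 3: Evaluate root node
  0 OR 1 = 1

1


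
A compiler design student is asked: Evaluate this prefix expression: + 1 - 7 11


Parsing prefix expression: + 1 - 7 11
Step 1: Innermost operation '- 7 11'
  7 - 11 = -4
Step 2: Outer operation '+ 1 [-4]'
  1 + -4 = -3

-3


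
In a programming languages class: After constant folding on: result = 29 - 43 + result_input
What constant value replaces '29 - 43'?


Identifying constant sub-expression:
  Original: result = 29 - 43 + result_input
  29 and 43 are both compile-time constants
  Evaluating: 29 - 43 = -14
  After folding: result = -14 + result_input

-14


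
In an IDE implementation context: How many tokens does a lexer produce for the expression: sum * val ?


Scanning 'sum * val'
Token 1: 'sum' -> identifier
Token 2: '*' -> operator
Token 3: 'val' -> identifier
Total tokens: 3

3


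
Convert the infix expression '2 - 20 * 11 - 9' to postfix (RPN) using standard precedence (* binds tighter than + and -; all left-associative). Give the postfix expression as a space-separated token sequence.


Applying the shunting-yard algorithm:
  Operand 2 -> output
  Push '-' onto operator stack -> op-stack: [-]
  Operand 20 -> output
  Push '*' onto operator stack -> op-stack: [-, *]
  Operand 11 -> output
  See '-' (prec 1); top '*' (prec 2) >= it -> pop '*' to output
  See '-' (prec 1); top '-' (prec 1) >= it -> pop '-' to output
  Push '-' onto operator stack -> op-stack: [-]
  Operand 9 -> output
  End of input: pop '-' to output
Postfix result: 2 20 11 * - 9 -

2 20 11 * - 9 -


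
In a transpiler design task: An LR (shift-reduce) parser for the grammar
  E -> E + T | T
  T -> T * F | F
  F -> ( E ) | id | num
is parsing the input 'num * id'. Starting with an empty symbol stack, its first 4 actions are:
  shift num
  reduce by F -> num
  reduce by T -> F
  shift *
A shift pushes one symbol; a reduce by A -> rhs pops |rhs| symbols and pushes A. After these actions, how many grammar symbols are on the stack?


Tracking the symbol stack through each action:
  Action 1: shift 'num' : push -> stack = [num] (size 1)
  Action 2: reduce by F -> num : pop 1, push F -> stack = [F] (size 1)
  Action 3: reduce by T -> F : pop 1, push T -> stack = [T] (size 1)
  Action 4: shift '*' : push -> stack = [T, *] (size 2)
Final stack size: 2

2


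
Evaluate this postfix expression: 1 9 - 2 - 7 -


Processing tokens left to right:
Push 1, Push 9
Pop 1 and 9, compute 1 - 9 = -8, push -8
Push 2
Pop -8 and 2, compute -8 - 2 = -10, push -10
Push 7
Pop -10 and 7, compute -10 - 7 = -17, push -17
Stack result: -17

-17


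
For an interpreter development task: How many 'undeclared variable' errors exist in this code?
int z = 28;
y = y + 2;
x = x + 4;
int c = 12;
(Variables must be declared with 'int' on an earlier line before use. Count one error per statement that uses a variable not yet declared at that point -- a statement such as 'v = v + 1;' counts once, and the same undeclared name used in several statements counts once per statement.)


Scanning code line by line:
  Line 1: declare 'z' -> declared = ['z']
  Line 2: use 'y' -> ERROR (undeclared)
  Line 3: use 'x' -> ERROR (undeclared)
  Line 4: declare 'c' -> declared = ['c', 'z']
Total undeclared variable errors: 2

2


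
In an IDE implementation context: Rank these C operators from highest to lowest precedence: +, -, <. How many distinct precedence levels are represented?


Looking up precedence for each operator:
  + -> precedence 5
  - -> precedence 5
  < -> precedence 4
Sorted highest to lowest: +, -, <
Distinct precedence values: [5, 4]
Number of distinct levels: 2

2


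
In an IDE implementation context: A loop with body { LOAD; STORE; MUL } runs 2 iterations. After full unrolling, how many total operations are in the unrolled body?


Loop body operations: LOAD, STORE, MUL (3 ops per iteration)
Unrolling 2 iterations:
  Iteration 1: LOAD, STORE, MUL (3 ops)
  Iteration 2: LOAD, STORE, MUL (3 ops)
Total: 2 iterations * 3 ops/iter = 6 operations

6


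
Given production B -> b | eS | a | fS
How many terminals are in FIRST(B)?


Production: B -> b | eS | a | fS
Examining each alternative for leading terminals:
  B -> b : first terminal = 'b'
  B -> eS : first terminal = 'e'
  B -> a : first terminal = 'a'
  B -> fS : first terminal = 'f'
FIRST(B) = {a, b, e, f}
Count: 4

4


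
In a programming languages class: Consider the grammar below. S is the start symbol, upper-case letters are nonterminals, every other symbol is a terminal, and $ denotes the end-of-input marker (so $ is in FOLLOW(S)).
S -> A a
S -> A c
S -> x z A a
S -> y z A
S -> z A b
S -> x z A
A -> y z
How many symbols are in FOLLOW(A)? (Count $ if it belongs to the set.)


S is the start symbol and does not occur in any rule body, so FOLLOW(S) = {$}.
Examining every occurrence of A in a rule body:
  S -> A a : A is followed by terminal 'a' -> add 'a'
  S -> A c : A is followed by terminal 'c' -> add 'c'
  S -> x z A a : A is followed by terminal 'a' -> add 'a' (already in the set)
  S -> y z A : A is at the right end -> add FOLLOW(S) = {$}
  S -> z A b : A is followed by terminal 'b' -> add 'b'
  S -> x z A : A is at the right end -> add FOLLOW(S) = {$} (already in the set)
  A -> y z : A does not occur in the body -> contributes nothing
FOLLOW(A) = {a, b, c, $}
Count: 4

4


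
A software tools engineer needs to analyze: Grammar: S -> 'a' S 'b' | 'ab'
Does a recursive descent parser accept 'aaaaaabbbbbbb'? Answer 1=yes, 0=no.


Grammar accepts strings of the form a^n b^n (n >= 1)
Word: 'aaaaaabbbbbbb'
Counting: 6 a's and 7 b's
Check: 6 == 7? No
Mismatch: a-count != b-count
Rejected

0


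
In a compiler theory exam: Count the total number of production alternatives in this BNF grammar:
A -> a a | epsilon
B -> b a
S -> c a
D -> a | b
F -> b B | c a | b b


Counting alternatives per rule:
  A: 2 alternative(s)
  B: 1 alternative(s)
  S: 1 alternative(s)
  D: 2 alternative(s)
  F: 3 alternative(s)
Sum: 2 + 1 + 1 + 2 + 3 = 9

9


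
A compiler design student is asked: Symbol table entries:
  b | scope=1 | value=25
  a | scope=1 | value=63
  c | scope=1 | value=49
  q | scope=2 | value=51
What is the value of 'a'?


Searching symbol table for 'a':
  b | scope=1 | value=25
  a | scope=1 | value=63 <- MATCH
  c | scope=1 | value=49
  q | scope=2 | value=51
Found 'a' at scope 1 with value 63

63


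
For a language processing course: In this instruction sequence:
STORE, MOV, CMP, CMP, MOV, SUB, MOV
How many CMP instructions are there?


Scanning instruction sequence for CMP:
  Position 1: STORE
  Position 2: MOV
  Position 3: CMP <- MATCH
  Position 4: CMP <- MATCH
  Position 5: MOV
  Position 6: SUB
  Position 7: MOV
Matches at positions: [3, 4]
Total CMP count: 2

2


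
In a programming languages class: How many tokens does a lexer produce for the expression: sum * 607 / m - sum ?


Scanning 'sum * 607 / m - sum'
Token 1: 'sum' -> identifier
Token 2: '*' -> operator
Token 3: '607' -> integer_literal
Token 4: '/' -> operator
Token 5: 'm' -> identifier
Token 6: '-' -> operator
Token 7: 'sum' -> identifier
Total tokens: 7

7


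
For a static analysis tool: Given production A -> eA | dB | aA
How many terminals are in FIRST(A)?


Production: A -> eA | dB | aA
Examining each alternative for leading terminals:
  A -> eA : first terminal = 'e'
  A -> dB : first terminal = 'd'
  A -> aA : first terminal = 'a'
FIRST(A) = {a, d, e}
Count: 3

3


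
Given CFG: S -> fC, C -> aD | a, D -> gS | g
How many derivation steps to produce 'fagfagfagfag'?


Grammar: S -> fC, C -> aD | a, D -> gS | g
Deriving 'fagfagfagfag':
Step 1: S -> fC => fC
Step 2: C -> aD => faD
Step 3: D -> gS => fagS
Step 4: S -> fC => fagfC
Step 5: C -> aD => fagfaD
Step 6: D -> gS => fagfagS
Step 7: S -> fC => fagfagfC
Step 8: C -> aD => fagfagfaD
Step 9: D -> gS => fagfagfagS
Step 10: S -> fC => fagfagfagfC
Step 11: C -> aD => fagfagfagfaD
Step 12: D -> g => fagfagfagfag
Total derivation steps: 12

12


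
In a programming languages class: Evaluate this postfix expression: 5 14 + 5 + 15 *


Processing tokens left to right:
Push 5, Push 14
Pop 5 and 14, compute 5 + 14 = 19, push 19
Push 5
Pop 19 and 5, compute 19 + 5 = 24, push 24
Push 15
Pop 24 and 15, compute 24 * 15 = 360, push 360
Stack result: 360

360


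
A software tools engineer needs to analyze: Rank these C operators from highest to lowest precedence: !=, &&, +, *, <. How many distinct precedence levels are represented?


Looking up precedence for each operator:
  != -> precedence 3
  && -> precedence 2
  + -> precedence 5
  * -> precedence 6
  < -> precedence 4
Sorted highest to lowest: *, +, <, !=, &&
Distinct precedence values: [6, 5, 4, 3, 2]
Number of distinct levels: 5

5


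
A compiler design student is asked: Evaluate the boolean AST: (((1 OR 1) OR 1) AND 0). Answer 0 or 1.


Step 1: Evaluate inner node
  1 OR 1 = 1
Step 2: Evaluate next node
  1 OR 1 = 1
Step 3: Evaluate root node
  1 AND 0 = 0

0


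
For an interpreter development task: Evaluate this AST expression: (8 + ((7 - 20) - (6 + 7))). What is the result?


Expression: (8 + ((7 - 20) - (6 + 7)))
Evaluating step by step:
  7 - 20 = -13
  6 + 7 = 13
  -13 - 13 = -26
  8 + -26 = -18
Result: -18

-18


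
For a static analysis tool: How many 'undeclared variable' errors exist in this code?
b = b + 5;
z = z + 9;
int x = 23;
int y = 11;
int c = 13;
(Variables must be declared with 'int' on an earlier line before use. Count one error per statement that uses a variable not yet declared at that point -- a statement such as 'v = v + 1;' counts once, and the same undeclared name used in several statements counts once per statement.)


Scanning code line by line:
  Line 1: use 'b' -> ERROR (undeclared)
  Line 2: use 'z' -> ERROR (undeclared)
  Line 3: declare 'x' -> declared = ['x']
  Line 4: declare 'y' -> declared = ['x', 'y']
  Line 5: declare 'c' -> declared = ['c', 'x', 'y']
Total undeclared variable errors: 2

2


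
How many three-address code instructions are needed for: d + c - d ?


Expression: d + c - d
Generating three-address code (respecting * over +/- precedence):
  Instruction 1: t1 = d + c
  Instruction 2: t2 = t1 - d
Total instructions: 2

2


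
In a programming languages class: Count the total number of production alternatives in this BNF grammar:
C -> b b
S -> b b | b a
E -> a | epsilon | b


Counting alternatives per rule:
  C: 1 alternative(s)
  S: 2 alternative(s)
  E: 3 alternative(s)
Sum: 1 + 2 + 3 = 6

6


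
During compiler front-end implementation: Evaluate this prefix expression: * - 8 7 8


Parsing prefix expression: * - 8 7 8
Step 1: Innermost operation '- 8 7'
  8 - 7 = 1
Step 2: Outer operation '* [1] 8'
  1 * 8 = 8

8


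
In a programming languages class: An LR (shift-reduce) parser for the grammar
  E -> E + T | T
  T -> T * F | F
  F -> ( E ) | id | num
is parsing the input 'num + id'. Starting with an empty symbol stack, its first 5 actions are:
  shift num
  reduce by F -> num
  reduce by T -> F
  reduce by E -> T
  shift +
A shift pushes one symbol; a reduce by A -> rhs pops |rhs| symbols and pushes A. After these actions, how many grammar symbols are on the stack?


Tracking the symbol stack through each action:
  Action 1: shift 'num' : push -> stack = [num] (size 1)
  Action 2: reduce by F -> num : pop 1, push F -> stack = [F] (size 1)
  Action 3: reduce by T -> F : pop 1, push T -> stack = [T] (size 1)
  Action 4: reduce by E -> T : pop 1, push E -> stack = [E] (size 1)
  Action 5: shift '+' : push -> stack = [E, +] (size 2)
Final stack size: 2

2


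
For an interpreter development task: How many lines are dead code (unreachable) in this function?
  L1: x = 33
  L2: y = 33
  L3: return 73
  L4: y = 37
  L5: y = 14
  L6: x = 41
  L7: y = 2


Analyzing control flow:
  L1: reachable (before return)
  L2: reachable (before return)
  L3: reachable (return statement)
  L4: DEAD (after return at L3)
  L5: DEAD (after return at L3)
  L6: DEAD (after return at L3)
  L7: DEAD (after return at L3)
Return at L3, total lines = 7
Dead lines: L4 through L7
Count: 4

4


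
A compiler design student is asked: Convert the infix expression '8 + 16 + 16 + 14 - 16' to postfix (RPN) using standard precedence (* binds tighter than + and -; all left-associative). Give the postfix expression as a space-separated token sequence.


Applying the shunting-yard algorithm:
  Operand 8 -> output
  Push '+' onto operator stack -> op-stack: [+]
  Operand 16 -> output
  See '+' (prec 1); top '+' (prec 1) >= it -> pop '+' to output
  Push '+' onto operator stack -> op-stack: [+]
  Operand 16 -> output
  See '+' (prec 1); top '+' (prec 1) >= it -> pop '+' to output
  Push '+' onto operator stack -> op-stack: [+]
  Operand 14 -> output
  See '-' (prec 1); top '+' (prec 1) >= it -> pop '+' to output
  Push '-' onto operator stack -> op-stack: [-]
  Operand 16 -> output
  End of input: pop '-' to output
Postfix result: 8 16 + 16 + 14 + 16 -

8 16 + 16 + 14 + 16 -


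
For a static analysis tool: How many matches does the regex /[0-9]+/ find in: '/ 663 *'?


Pattern: /[0-9]+/ (int literals)
Input: '/ 663 *'
Scanning for matches:
  Match 1: '663'
Total matches: 1

1
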